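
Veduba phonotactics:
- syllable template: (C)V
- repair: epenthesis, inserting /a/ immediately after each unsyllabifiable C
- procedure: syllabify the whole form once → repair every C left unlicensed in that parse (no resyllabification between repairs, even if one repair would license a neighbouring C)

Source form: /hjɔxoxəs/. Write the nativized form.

Under (C)V, the unsyllabifiable consonants are /h/, /s/ (no codas are permitted; onsets are limited to one consonant).
Inserting the epenthetic vowel yields /h/ → /ha/, /s/ → /sa/.

hajɔxoxəsa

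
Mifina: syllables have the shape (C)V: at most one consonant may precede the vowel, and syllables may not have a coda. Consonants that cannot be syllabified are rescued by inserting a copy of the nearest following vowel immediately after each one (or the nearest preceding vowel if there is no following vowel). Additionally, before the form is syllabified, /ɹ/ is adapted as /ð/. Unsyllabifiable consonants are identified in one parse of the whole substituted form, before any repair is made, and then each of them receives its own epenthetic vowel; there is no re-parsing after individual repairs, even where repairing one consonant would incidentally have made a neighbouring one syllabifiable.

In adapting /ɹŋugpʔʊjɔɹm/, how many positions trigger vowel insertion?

After substitution the input is /ðŋugpʔʊjɔðm/.
The unsyllabifiable consonants are /ð/, /g/, /p/, /ð/, /m/; each receives one epenthetic vowel.

5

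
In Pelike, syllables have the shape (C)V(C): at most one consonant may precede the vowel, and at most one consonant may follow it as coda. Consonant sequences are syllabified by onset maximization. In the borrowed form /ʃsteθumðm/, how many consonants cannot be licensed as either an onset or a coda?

Syllabifying with onset maximization leaves /ʃ/, /s/, /ð/, /m/ stranded (at most one coda consonant is licensed; onsets are limited to one consonant).

4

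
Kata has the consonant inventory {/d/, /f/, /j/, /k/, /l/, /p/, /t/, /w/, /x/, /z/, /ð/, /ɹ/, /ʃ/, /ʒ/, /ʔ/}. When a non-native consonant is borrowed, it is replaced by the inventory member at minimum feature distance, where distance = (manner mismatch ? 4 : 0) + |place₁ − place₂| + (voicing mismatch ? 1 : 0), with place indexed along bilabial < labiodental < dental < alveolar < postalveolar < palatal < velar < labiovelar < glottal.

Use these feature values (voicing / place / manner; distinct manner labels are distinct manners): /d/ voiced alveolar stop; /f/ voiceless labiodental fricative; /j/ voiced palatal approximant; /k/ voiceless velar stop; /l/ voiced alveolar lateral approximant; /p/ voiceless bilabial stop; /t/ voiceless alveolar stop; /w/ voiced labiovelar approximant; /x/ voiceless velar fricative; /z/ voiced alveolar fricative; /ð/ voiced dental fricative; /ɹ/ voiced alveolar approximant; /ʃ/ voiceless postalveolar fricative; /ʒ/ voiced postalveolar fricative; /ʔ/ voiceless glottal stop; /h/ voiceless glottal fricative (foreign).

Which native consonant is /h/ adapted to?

/x/ is closest: same manner (fricative), place distance 2 (glottal→velar), same voicing; total 2. Next closest is /ʃ/ at distance 4.

x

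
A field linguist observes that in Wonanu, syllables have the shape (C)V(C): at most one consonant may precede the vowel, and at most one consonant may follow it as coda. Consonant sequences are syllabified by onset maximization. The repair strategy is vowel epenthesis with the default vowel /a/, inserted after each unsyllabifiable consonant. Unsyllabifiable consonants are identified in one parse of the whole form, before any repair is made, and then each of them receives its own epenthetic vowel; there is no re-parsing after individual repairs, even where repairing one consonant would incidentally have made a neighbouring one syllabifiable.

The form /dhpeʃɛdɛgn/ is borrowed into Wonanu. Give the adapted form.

Under (C)V(C), the unsyllabifiable consonants are /d/, /h/, /n/ (at most one coda consonant is licensed; onsets are limited to one consonant).
Each unlicensed consonant becomes the onset of a new syllable: /d/ → /da/, /h/ → /ha/, /n/ → /na/.

dahapeʃɛdɛgna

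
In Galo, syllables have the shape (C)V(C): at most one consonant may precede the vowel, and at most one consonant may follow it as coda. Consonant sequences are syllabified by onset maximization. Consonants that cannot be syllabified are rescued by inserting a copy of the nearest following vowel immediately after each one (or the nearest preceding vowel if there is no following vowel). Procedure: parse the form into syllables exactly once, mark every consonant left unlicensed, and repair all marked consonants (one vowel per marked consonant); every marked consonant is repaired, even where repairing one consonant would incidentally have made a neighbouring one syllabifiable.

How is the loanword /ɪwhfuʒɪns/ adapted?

ɪwhufuʒɪnsɪ

Syllabifying with onset maximization leaves /h/, /s/ stranded (at most one coda consonant is licensed; onsets are limited to one consonant).
Each unlicensed consonant becomes the onset of a new syllable: /h/ → /hu/, /s/ → /sɪ/.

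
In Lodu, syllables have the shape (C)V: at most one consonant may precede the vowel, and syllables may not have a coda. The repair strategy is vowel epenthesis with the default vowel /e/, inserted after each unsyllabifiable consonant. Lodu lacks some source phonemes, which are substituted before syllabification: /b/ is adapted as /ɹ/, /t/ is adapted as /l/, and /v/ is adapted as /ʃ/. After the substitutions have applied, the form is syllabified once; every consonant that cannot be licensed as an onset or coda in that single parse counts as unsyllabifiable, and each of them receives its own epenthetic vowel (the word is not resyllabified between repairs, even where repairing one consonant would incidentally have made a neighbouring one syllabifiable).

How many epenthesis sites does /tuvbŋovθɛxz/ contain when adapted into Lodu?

After substitution the input is /luʃɹŋoʃθɛxz/.
The unsyllabifiable consonants are /ʃ/, /ɹ/, /ʃ/, /x/, /z/; each receives one epenthetic vowel.

5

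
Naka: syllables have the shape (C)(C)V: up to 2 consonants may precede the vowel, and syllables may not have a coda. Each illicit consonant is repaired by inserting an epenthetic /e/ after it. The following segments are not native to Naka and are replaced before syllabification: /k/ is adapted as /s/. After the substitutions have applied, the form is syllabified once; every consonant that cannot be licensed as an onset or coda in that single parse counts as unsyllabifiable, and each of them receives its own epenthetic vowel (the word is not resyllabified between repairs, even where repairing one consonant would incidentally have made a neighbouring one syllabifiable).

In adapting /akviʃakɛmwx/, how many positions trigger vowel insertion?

3

After substitution the input is /asviʃasɛmwx/.
The unsyllabifiable consonants are /m/, /w/, /x/; each receives one epenthetic vowel.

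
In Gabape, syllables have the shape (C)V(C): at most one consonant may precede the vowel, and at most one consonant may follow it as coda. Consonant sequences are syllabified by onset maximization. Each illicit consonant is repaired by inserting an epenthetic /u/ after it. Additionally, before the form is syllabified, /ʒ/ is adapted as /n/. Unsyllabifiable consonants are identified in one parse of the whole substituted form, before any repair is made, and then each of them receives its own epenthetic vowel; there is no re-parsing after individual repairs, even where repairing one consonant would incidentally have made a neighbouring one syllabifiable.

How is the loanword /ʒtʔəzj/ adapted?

nutuʔəzju

Substitution: /ʒ/ → /n/, giving /ntʔəzj/.
Syllabifying with onset maximization leaves /n/, /t/, /j/ stranded (at most one coda consonant is licensed; onsets are limited to one consonant).
Inserting the epenthetic vowel yields /n/ → /nu/, /t/ → /tu/, /j/ → /ju/.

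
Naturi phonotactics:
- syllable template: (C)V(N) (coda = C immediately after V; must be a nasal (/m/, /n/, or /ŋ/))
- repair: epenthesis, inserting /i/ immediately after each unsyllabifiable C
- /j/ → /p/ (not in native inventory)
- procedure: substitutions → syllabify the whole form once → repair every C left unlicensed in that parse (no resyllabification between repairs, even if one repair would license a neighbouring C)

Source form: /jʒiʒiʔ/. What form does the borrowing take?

Substitution: /j/ → /p/, giving /pʒiʒiʔ/.
The consonants /p/, /ʔ/ cannot be parsed into a legal (C)V(N) syllable (only a nasal (/m/, /n/, or /ŋ/) is licensed in coda position; onsets are limited to one consonant).
Epenthesis after each stranded consonant: /p/ → /pi/, /ʔ/ → /ʔi/.

piʒiʒiʔi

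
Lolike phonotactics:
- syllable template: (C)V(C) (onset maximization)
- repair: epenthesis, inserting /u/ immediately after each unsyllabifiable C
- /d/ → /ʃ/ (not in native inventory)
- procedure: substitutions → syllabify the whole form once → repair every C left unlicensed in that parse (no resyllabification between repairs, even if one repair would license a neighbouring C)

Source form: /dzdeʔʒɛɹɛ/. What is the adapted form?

ʃuzuʃeʔʒɛɹɛ

Substitution: /d/ → /ʃ/, giving /ʃzʃeʔʒɛɹɛ/.
The consonants /ʃ/, /z/ cannot be parsed into a legal (C)V(C) syllable (at most one coda consonant is licensed; onsets are limited to one consonant).
Each unlicensed consonant becomes the onset of a new syllable: /ʃ/ → /ʃu/, /z/ → /zu/.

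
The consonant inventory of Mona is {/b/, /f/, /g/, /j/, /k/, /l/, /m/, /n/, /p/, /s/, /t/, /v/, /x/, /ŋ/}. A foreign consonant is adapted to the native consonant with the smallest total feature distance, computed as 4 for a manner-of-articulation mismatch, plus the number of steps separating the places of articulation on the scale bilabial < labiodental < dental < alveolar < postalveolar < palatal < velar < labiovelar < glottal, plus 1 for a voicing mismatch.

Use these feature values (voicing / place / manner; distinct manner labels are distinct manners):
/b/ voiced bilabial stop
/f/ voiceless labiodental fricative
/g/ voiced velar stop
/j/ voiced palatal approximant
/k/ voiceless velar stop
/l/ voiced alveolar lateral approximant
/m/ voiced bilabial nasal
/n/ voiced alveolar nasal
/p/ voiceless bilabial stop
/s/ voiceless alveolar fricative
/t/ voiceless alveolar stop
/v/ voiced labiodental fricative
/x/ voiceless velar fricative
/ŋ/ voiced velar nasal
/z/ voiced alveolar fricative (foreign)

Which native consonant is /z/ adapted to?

/s/ is closest: same manner (fricative), place distance 0 (alveolar→alveolar), voicing differs (+1); total 1. Next closest is /v/ at distance 2.

s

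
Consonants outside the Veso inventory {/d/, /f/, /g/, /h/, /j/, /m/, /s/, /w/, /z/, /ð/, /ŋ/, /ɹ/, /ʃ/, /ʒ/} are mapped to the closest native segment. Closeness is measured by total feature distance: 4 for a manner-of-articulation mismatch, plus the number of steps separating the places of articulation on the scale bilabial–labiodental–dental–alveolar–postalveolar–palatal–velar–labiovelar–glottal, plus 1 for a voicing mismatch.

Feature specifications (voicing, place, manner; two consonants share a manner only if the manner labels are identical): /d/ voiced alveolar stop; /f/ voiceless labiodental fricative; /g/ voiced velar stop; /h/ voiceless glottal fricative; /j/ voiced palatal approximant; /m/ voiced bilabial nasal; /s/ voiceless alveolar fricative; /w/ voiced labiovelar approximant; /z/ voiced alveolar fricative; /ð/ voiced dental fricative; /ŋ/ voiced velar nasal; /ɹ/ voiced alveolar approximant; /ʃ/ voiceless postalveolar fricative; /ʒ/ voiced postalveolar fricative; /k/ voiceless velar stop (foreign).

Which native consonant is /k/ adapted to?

g

/g/ is closest: same manner (stop), place distance 0 (velar→velar), voicing differs (+1); total 1. Next closest is /d/ at distance 4.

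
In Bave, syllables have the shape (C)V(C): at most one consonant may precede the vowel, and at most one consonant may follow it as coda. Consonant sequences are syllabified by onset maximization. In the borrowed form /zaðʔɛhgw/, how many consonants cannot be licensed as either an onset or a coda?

2

Syllabifying with onset maximization leaves /g/, /w/ stranded (at most one coda consonant is licensed; onsets are limited to one consonant).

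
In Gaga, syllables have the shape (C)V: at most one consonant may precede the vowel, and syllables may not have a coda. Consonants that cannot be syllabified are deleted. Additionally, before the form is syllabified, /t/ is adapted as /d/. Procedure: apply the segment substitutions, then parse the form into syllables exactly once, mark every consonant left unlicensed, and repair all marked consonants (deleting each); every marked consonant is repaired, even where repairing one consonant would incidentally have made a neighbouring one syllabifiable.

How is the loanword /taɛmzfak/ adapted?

Substitution: /t/ → /d/, giving /daɛmzfak/.
Under (C)V, the unsyllabifiable consonants are /m/, /z/, /k/ (no codas are permitted; onsets are limited to one consonant).
Each unlicensed consonant is deleted: /m/, /z/, /k/.

daɛfa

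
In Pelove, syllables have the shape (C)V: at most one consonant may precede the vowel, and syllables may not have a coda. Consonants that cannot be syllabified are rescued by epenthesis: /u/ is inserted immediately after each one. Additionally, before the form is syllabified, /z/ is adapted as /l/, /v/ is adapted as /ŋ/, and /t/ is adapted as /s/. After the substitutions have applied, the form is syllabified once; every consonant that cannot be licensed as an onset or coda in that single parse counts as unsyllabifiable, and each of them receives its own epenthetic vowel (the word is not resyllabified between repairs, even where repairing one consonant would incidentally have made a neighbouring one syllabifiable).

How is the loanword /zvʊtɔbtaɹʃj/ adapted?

Substitution: /z/ → /l/, /v/ → /ŋ/, /t/ → /s/, giving /lŋʊsɔbsaɹʃj/.
Syllabifying with onset maximization leaves /l/, /b/, /ɹ/, /ʃ/, /j/ stranded (no codas are permitted; onsets are limited to one consonant).
Inserting the epenthetic vowel yields /l/ → /lu/, /b/ → /bu/, /ɹ/ → /ɹu/, /ʃ/ → /ʃu/, /j/ → /ju/.

luŋʊsɔbusaɹuʃuju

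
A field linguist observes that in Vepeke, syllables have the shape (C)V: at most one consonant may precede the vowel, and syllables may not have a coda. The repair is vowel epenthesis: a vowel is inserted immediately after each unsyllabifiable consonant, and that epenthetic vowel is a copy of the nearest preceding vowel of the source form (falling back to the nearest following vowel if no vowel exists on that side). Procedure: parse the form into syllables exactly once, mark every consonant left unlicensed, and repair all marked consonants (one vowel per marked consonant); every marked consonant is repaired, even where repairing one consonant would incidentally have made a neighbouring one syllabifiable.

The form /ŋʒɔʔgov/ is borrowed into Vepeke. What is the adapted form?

ŋɔʒɔʔɔgovo

The consonants /ŋ/, /ʔ/, /v/ cannot be parsed into a legal (C)V syllable (no codas are permitted; onsets are limited to one consonant).
Each unlicensed consonant becomes the onset of a new syllable: /ŋ/ → /ŋɔ/, /ʔ/ → /ʔɔ/, /v/ → /vo/.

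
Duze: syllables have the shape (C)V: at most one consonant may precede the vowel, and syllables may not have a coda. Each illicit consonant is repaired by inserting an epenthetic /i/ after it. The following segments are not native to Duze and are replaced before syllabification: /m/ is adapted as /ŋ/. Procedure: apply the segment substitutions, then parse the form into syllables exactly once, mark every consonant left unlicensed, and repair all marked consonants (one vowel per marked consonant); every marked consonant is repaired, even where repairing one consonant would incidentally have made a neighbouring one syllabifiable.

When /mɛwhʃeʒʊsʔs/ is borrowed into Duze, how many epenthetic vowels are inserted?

After substitution the input is /ŋɛwhʃeʒʊsʔs/.
The unsyllabifiable consonants are /w/, /h/, /s/, /ʔ/, /s/; each receives one epenthetic vowel.

5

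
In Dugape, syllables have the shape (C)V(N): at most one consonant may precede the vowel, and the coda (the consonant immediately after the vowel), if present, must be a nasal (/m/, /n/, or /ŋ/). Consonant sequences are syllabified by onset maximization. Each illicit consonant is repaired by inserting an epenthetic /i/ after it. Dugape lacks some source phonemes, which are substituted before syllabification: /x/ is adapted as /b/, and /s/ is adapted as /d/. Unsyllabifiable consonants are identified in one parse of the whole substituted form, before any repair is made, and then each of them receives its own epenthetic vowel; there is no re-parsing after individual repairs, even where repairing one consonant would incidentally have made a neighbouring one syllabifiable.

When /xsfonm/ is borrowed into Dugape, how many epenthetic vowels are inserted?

After substitution the input is /bdfonm/.
The unsyllabifiable consonants are /b/, /d/, /m/; each receives one epenthetic vowel.

3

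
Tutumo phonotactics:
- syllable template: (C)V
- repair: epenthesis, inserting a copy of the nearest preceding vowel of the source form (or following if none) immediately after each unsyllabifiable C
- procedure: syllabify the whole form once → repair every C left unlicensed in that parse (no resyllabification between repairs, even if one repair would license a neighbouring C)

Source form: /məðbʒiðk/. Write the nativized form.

The consonants /ð/, /b/, /ð/, /k/ cannot be parsed into a legal (C)V syllable (no codas are permitted; onsets are limited to one consonant).
Each unlicensed consonant becomes the onset of a new syllable: /ð/ → /ðə/, /b/ → /bə/, /ð/ → /ði/, /k/ → /ki/.

məðəbəʒiðiki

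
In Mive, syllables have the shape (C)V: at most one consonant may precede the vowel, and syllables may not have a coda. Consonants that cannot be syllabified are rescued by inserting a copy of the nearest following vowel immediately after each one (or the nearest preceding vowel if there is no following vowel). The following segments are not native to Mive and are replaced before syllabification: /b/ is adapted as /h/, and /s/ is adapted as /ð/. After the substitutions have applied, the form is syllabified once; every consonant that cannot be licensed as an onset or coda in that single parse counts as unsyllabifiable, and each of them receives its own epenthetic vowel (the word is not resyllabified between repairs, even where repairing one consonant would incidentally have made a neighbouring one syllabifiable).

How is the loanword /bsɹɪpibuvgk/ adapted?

Substitution: /b/ → /h/, /s/ → /ð/, giving /hðɹɪpihuvgk/.
The consonants /h/, /ð/, /v/, /g/, /k/ cannot be parsed into a legal (C)V syllable (no codas are permitted; onsets are limited to one consonant).
Each unlicensed consonant becomes the onset of a new syllable: /h/ → /hɪ/, /ð/ → /ðɪ/, /v/ → /vu/, /g/ → /gu/, /k/ → /ku/.

hɪðɪɹɪpihuvuguku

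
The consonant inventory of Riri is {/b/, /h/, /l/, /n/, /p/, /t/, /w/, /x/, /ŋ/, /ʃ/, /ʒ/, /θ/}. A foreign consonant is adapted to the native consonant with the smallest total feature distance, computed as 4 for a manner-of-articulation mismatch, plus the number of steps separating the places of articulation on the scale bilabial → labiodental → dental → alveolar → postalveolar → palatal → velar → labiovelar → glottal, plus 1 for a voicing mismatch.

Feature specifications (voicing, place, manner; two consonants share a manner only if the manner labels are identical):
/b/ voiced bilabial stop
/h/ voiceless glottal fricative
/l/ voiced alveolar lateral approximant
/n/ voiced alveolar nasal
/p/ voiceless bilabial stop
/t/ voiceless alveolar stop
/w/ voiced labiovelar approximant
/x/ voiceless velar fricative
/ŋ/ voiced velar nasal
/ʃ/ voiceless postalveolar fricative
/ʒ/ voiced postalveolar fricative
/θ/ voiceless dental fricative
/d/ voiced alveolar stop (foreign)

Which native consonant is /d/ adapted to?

/t/ is closest: same manner (stop), place distance 0 (alveolar→alveolar), voicing differs (+1); total 1. Next closest is /b/ at distance 3.

t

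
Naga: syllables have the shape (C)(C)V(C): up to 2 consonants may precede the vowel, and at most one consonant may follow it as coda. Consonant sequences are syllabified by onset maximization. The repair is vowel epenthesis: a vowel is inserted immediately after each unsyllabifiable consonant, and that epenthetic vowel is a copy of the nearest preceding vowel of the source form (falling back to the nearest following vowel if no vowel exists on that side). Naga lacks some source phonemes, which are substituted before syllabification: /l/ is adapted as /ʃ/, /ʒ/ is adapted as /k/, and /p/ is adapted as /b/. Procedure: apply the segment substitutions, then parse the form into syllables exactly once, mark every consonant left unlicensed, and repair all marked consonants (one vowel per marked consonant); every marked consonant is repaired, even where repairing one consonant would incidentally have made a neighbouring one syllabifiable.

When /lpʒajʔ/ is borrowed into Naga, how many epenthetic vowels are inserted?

After substitution the input is /ʃbkajʔ/.
The unsyllabifiable consonants are /ʃ/, /ʔ/; each receives one epenthetic vowel.

2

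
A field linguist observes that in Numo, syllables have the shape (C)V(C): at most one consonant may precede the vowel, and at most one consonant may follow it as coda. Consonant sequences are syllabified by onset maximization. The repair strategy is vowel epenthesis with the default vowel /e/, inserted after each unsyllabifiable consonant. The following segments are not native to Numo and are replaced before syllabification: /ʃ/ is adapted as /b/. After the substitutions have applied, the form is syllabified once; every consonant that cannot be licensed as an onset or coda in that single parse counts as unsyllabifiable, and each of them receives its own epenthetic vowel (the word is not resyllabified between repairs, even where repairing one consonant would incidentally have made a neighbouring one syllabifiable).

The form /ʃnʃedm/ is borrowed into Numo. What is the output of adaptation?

benebedme

Substitution: /ʃ/ → /b/, giving /bnbedm/.
Under (C)V(C), the unsyllabifiable consonants are /b/, /n/, /m/ (at most one coda consonant is licensed; onsets are limited to one consonant).
Inserting the epenthetic vowel yields /b/ → /be/, /n/ → /ne/, /m/ → /me/.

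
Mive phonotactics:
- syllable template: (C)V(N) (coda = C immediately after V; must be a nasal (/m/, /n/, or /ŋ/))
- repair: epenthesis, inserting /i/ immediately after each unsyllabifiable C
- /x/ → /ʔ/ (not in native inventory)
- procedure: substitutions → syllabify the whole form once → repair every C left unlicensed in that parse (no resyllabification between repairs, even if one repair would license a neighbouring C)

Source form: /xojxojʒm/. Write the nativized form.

ʔojiʔojiʒimi

Substitution: /x/ → /ʔ/, giving /ʔojʔojʒm/.
Under (C)V(N), the unsyllabifiable consonants are /j/, /j/, /ʒ/, /m/ (only a nasal (/m/, /n/, or /ŋ/) is licensed in coda position; onsets are limited to one consonant).
Each unlicensed consonant becomes the onset of a new syllable: /j/ → /ji/, /j/ → /ji/, /ʒ/ → /ʒi/, /m/ → /mi/.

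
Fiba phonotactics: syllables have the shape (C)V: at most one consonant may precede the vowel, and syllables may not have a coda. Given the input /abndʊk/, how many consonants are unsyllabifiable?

3

Syllabifying with onset maximization leaves /b/, /n/, /k/ stranded (no codas are permitted; onsets are limited to one consonant).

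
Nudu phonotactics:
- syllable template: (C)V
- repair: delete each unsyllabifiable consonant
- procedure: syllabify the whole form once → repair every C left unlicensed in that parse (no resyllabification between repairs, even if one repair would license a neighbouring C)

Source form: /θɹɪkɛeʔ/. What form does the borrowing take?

ɹɪkɛe

Syllabifying with onset maximization leaves /θ/, /ʔ/ stranded (no codas are permitted; onsets are limited to one consonant).
Deleting the stranded consonants removes /θ/, /ʔ/.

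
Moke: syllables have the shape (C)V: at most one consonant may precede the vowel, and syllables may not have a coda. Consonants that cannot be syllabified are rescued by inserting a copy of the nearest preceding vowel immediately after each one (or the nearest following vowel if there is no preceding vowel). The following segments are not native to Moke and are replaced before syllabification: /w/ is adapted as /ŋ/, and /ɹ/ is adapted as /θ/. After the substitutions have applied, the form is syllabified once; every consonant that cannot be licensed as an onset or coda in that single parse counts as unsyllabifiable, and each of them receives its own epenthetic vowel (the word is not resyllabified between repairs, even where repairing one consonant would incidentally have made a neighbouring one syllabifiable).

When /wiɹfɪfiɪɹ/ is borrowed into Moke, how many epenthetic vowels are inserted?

After substitution the input is /ŋiθfɪfiɪθ/.
The unsyllabifiable consonants are /θ/, /θ/; each receives one epenthetic vowel.

2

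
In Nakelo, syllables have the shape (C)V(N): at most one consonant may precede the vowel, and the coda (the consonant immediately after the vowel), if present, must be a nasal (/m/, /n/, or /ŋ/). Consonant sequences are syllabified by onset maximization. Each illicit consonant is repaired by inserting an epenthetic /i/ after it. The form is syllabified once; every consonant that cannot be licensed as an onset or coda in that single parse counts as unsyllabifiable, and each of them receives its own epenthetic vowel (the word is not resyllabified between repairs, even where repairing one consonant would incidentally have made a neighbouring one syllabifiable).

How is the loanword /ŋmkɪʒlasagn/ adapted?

Syllabifying with onset maximization leaves /ŋ/, /m/, /ʒ/, /g/, /n/ stranded (only a nasal (/m/, /n/, or /ŋ/) is licensed in coda position; onsets are limited to one consonant).
Epenthesis after each stranded consonant: /ŋ/ → /ŋi/, /m/ → /mi/, /ʒ/ → /ʒi/, /g/ → /gi/, /n/ → /ni/.

ŋimikɪʒilasagini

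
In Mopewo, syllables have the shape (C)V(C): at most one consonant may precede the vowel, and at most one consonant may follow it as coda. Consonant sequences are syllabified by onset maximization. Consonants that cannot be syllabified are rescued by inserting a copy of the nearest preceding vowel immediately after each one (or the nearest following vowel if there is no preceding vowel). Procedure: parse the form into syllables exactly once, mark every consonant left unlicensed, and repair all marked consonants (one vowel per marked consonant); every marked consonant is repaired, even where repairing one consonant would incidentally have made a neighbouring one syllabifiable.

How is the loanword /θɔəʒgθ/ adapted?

θɔəʒgəθə

Under (C)V(C), the unsyllabifiable consonants are /g/, /θ/ (at most one coda consonant is licensed; onsets are limited to one consonant).
Inserting the epenthetic vowel yields /g/ → /gə/, /θ/ → /θə/.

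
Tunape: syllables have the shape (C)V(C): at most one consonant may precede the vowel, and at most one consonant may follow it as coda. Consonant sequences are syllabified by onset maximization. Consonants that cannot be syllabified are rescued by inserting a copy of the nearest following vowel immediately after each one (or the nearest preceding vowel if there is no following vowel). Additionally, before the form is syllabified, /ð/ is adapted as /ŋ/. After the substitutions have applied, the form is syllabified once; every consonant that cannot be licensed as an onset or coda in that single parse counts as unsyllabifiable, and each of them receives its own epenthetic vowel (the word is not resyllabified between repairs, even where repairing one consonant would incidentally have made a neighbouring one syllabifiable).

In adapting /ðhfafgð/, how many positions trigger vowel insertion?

4

After substitution the input is /ŋhfafgŋ/.
The unsyllabifiable consonants are /ŋ/, /h/, /g/, /ŋ/; each receives one epenthetic vowel.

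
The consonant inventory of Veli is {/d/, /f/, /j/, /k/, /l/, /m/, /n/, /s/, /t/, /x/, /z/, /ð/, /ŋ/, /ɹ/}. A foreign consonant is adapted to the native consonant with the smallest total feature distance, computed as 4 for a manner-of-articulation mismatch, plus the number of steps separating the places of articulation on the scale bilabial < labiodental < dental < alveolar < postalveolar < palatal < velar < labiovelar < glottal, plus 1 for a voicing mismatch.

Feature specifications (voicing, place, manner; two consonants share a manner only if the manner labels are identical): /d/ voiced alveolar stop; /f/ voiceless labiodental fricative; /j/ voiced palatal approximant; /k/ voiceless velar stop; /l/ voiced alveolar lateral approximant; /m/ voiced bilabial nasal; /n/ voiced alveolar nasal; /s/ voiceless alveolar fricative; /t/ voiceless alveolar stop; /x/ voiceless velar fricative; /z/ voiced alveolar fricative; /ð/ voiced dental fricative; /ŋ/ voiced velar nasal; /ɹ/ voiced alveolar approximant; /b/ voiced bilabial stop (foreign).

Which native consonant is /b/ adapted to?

/d/ is closest: same manner (stop), place distance 3 (bilabial→alveolar), same voicing; total 3. Next closest is /m/ at distance 4.

d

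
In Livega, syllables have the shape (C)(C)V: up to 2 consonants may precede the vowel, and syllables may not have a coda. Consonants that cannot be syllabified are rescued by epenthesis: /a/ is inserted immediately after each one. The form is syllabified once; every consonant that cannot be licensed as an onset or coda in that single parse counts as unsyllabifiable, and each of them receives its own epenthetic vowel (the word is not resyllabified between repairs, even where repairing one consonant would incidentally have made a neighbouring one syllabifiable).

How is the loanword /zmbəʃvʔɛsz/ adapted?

Under (C)(C)V, the unsyllabifiable consonants are /z/, /ʃ/, /s/, /z/ (no codas are permitted; onsets may contain at most 2 consonants).
Epenthesis after each stranded consonant: /z/ → /za/, /ʃ/ → /ʃa/, /s/ → /sa/, /z/ → /za/.

zambəʃavʔɛsaza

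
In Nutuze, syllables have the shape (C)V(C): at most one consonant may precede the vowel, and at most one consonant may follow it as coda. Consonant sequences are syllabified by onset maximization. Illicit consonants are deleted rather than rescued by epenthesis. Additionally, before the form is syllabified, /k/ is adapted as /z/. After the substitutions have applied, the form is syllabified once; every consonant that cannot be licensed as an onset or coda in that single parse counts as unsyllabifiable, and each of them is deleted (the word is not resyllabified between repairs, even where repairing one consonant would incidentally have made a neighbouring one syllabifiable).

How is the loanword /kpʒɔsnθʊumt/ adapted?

ʒɔsθʊum

Substitution: /k/ → /z/, giving /zpʒɔsnθʊumt/.
The consonants /z/, /p/, /n/, /t/ cannot be parsed into a legal (C)V(C) syllable (at most one coda consonant is licensed; onsets are limited to one consonant).
Each unlicensed consonant is deleted: /z/, /p/, /n/, /t/.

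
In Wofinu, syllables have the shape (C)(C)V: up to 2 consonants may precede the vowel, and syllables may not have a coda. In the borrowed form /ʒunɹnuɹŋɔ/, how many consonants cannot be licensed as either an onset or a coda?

1

Syllabifying with onset maximization leaves /n/ stranded (no codas are permitted; onsets may contain at most 2 consonants).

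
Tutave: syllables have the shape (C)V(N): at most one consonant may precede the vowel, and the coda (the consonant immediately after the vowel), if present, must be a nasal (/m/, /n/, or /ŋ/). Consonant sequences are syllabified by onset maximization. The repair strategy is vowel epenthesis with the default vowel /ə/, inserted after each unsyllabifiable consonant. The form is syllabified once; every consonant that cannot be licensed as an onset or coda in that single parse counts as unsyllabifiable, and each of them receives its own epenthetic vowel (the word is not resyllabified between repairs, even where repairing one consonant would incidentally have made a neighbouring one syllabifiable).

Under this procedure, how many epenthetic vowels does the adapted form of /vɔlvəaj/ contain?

2

The unsyllabifiable consonants are /l/, /j/; each receives one epenthetic vowel.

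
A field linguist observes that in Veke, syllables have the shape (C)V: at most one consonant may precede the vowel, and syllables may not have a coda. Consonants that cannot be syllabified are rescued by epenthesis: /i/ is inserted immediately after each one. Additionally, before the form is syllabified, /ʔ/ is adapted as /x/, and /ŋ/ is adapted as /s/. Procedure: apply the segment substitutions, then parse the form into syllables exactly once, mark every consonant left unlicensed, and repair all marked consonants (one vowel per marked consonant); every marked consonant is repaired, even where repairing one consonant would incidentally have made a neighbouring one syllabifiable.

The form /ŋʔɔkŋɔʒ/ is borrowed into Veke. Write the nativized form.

Substitution: /ŋ/ → /s/, /ʔ/ → /x/, giving /sxɔksɔʒ/.
Under (C)V, the unsyllabifiable consonants are /s/, /k/, /ʒ/ (no codas are permitted; onsets are limited to one consonant).
Epenthesis after each stranded consonant: /s/ → /si/, /k/ → /ki/, /ʒ/ → /ʒi/.

sixɔkisɔʒi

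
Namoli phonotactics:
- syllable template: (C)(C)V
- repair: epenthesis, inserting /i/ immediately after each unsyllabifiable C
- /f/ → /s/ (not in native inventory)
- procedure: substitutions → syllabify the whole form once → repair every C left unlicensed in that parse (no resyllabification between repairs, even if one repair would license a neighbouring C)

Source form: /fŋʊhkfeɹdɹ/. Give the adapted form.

sŋʊhikseɹidiɹi

Substitution: /f/ → /s/, giving /sŋʊhkseɹdɹ/.
Syllabifying with onset maximization leaves /h/, /ɹ/, /d/, /ɹ/ stranded (no codas are permitted; onsets may contain at most 2 consonants).
Epenthesis after each stranded consonant: /h/ → /hi/, /ɹ/ → /ɹi/, /d/ → /di/, /ɹ/ → /ɹi/.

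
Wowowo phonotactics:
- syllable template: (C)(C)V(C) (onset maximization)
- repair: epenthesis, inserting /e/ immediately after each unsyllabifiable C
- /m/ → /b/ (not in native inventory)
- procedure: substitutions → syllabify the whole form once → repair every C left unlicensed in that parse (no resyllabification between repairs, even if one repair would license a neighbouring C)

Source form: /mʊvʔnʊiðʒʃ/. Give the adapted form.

bʊvʔnʊiðʒeʃe

Substitution: /m/ → /b/, giving /bʊvʔnʊiðʒʃ/.
Under (C)(C)V(C), the unsyllabifiable consonants are /ʒ/, /ʃ/ (at most one coda consonant is licensed; onsets may contain at most 2 consonants).
Each unlicensed consonant becomes the onset of a new syllable: /ʒ/ → /ʒe/, /ʃ/ → /ʃe/.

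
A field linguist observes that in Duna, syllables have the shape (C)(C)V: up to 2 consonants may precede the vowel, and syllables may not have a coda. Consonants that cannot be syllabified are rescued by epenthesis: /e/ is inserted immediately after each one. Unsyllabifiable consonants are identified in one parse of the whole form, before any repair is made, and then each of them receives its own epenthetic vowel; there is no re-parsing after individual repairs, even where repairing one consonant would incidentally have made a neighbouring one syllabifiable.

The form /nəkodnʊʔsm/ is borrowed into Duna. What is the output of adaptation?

Syllabifying with onset maximization leaves /ʔ/, /s/, /m/ stranded (no codas are permitted; onsets may contain at most 2 consonants).
Inserting the epenthetic vowel yields /ʔ/ → /ʔe/, /s/ → /se/, /m/ → /me/.

nəkodnʊʔeseme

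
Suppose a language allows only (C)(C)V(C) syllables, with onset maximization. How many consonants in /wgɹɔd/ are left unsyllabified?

Syllabifying with onset maximization leaves /w/ stranded (at most one coda consonant is licensed; onsets may contain at most 2 consonants).

1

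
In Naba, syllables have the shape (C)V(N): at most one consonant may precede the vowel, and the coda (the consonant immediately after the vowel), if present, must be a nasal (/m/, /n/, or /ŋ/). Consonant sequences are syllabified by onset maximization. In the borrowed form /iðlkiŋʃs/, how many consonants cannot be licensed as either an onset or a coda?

4

The consonants /ð/, /l/, /ʃ/, /s/ cannot be parsed into a legal (C)V(N) syllable (only a nasal (/m/, /n/, or /ŋ/) is licensed in coda position; onsets are limited to one consonant).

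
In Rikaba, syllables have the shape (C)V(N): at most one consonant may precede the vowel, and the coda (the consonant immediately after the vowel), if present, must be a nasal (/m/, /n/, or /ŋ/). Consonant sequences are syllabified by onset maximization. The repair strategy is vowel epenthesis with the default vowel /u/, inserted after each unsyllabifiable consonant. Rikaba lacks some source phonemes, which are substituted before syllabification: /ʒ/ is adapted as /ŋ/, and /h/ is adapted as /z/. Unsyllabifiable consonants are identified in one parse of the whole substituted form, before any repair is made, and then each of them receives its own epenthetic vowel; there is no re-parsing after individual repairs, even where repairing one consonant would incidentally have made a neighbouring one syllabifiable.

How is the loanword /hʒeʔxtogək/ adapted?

zuŋeʔuxutogəku

Substitution: /h/ → /z/, /ʒ/ → /ŋ/, giving /zŋeʔxtogək/.
Under (C)V(N), the unsyllabifiable consonants are /z/, /ʔ/, /x/, /k/ (only a nasal (/m/, /n/, or /ŋ/) is licensed in coda position; onsets are limited to one consonant).
Epenthesis after each stranded consonant: /z/ → /zu/, /ʔ/ → /ʔu/, /x/ → /xu/, /k/ → /ku/.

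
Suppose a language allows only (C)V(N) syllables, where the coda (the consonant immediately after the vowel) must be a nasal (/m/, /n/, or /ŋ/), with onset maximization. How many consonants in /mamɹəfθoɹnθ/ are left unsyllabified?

Syllabifying with onset maximization leaves /f/, /ɹ/, /n/, /θ/ stranded (only a nasal (/m/, /n/, or /ŋ/) is licensed in coda position; onsets are limited to one consonant).

4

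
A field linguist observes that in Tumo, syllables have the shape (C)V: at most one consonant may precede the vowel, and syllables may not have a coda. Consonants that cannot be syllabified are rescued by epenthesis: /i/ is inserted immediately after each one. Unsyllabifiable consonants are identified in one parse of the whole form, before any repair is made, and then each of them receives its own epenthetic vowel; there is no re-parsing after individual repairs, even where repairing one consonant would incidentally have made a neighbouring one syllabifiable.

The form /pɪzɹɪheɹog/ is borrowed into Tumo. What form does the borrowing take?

The consonants /z/, /g/ cannot be parsed into a legal (C)V syllable (no codas are permitted; onsets are limited to one consonant).
Epenthesis after each stranded consonant: /z/ → /zi/, /g/ → /gi/.

pɪziɹɪheɹogi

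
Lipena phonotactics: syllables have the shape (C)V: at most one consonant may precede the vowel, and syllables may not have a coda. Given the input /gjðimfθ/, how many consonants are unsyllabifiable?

Under (C)V, the unsyllabifiable consonants are /g/, /j/, /m/, /f/, /θ/ (no codas are permitted; onsets are limited to one consonant).

5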